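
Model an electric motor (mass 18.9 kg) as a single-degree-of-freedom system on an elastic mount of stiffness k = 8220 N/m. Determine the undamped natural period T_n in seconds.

ω_n = √(k/m) = √(8220/18.9) = √434.9 = 20.85 rad/s.
T_n = 2π/ω_n = 6.283/20.85 = 0.3013 s.

0.301 s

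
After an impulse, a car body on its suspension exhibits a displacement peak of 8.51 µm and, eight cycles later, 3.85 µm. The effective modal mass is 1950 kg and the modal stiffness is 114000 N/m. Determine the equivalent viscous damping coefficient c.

Logarithmic decrement δ = (1/n)·ln(x₀/x_n) = (1/8)·ln(8.51/3.85) = (1/8)·ln(2.210) = 0.09915.
ζ = δ/√(4π² + δ²) = 0.09915/√(39.48 + 0.00983) = 0.09915/6.284 = 0.01578.
c = ζ · 2√(km) = 0.01578 × 2√(114000 × 1950) = 0.01578 × 29820 = 470.5 N·s/m.

470 N·s/m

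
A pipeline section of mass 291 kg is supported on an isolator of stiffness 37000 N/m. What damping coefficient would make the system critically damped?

6560 N·s/m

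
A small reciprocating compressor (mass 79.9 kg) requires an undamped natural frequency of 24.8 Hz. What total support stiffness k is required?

1940000 N/m

ω_n = 2πf_n = 2π × 24.8 = 155.8 rad/s.
k = m·ω_n² = 79.9 × 155.8² = 79.9 × 24280 = 1940000 N/m.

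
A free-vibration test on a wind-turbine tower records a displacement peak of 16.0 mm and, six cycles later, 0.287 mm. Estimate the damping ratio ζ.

0.106

Logarithmic decrement δ = (1/n)·ln(x₀/x_n) = (1/6)·ln(16.0/0.287) = (1/6)·ln(55.75) = 0.6701.
ζ = δ/√(4π² + δ²) = 0.6701/√(39.48 + 0.449) = 0.6701/6.319 = 0.1061.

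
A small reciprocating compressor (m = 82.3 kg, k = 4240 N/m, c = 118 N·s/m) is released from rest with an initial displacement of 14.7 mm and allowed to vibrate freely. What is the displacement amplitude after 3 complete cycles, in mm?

ζ = c/(2√(km)) = 118/(2√(4240 × 82.3)) = 118/1181 = 0.09988.
Logarithmic decrement δ = 2πζ/√(1 − ζ²) = 2π × 0.09988/√(1 − 0.00998) = 0.6307.
After n cycles, x_n/x₀ = e^(−nδ), so x_3 = 14.7 × e^(−3 × 0.6307) = 14.7 × 0.1508 = 2.216 mm.

2.22 mm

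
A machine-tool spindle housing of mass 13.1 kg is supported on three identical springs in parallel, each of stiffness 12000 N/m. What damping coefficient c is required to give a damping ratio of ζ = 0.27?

371 N·s/m

Parallel springs add: k_eq = 3 × 12000 = 36000 N/m.
c_c = 2√(k_eq·m) = 2√(36000 × 13.1) = 1373 N·s/m.
c = ζ·c_c = 0.27 × 1373 = 370.8 N·s/m.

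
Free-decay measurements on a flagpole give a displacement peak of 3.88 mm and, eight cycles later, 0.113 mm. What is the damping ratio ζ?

0.0702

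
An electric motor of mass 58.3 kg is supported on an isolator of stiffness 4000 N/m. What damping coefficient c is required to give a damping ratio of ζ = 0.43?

c_c = 2√(k·m) = 2√(4000 × 58.3) = 965.8 N·s/m.
c = ζ·c_c = 0.43 × 965.8 = 415.3 N·s/m.

415 N·s/m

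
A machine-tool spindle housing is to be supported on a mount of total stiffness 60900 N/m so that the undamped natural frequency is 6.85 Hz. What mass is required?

32.9 kg

ω_n = 2πf_n = 2π × 6.85 = 43.04 rad/s.
m = k/ω_n² = 60900/43.04² = 60900/1852 = 32.88 kg.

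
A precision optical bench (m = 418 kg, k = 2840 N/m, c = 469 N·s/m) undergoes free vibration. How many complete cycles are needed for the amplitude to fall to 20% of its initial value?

ζ = c/(2√(km)) = 469/(2√(2840 × 418)) = 469/2179 = 0.2152.
Logarithmic decrement δ = 2πζ/√(1 − ζ²) = 2π × 0.2152/√(1 − 0.0463) = 1.385.
x_n/x₀ = e^(−nδ) ≤ 0.2; take ln: n ≥ ln(1/0.2)/δ = 1.609/1.385 = 1.162.
So 2 complete cycles are required.

2 cycles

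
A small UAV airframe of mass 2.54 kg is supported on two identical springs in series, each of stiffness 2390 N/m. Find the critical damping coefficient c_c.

110 N·s/m

Series springs: 1/k_eq = 2/2390, so k_eq = 2390/2 = 1195 N/m.
c_c = 2√(k_eq·m) = 2√(1195 × 2.54) = 2 × 55.09 = 110.2 N·s/m.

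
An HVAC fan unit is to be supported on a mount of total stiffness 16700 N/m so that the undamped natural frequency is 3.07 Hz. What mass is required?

ω_n = 2πf_n = 2π × 3.07 = 19.29 rad/s.
m = k/ω_n² = 16700/19.29² = 16700/372.1 = 44.88 kg.

44.9 kg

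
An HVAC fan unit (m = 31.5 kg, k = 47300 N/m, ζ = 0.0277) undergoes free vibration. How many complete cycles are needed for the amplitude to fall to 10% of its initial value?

14 cycles

Logarithmic decrement δ = 2πζ/√(1 − ζ²) = 2π × 0.02770/√(1 − 0.000767) = 0.1741.
x_n/x₀ = e^(−nδ) ≤ 0.1; take ln: n ≥ ln(1/0.1)/δ = 2.303/0.1741 = 13.22.
So 14 complete cycles are required.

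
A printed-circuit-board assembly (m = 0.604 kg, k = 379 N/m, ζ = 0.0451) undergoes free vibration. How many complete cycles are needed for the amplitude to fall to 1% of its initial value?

Logarithmic decrement δ = 2πζ/√(1 − ζ²) = 2π × 0.04510/√(1 − 0.00203) = 0.2837.
x_n/x₀ = e^(−nδ) ≤ 0.01; take ln: n ≥ ln(1/0.01)/δ = 4.605/0.2837 = 16.23.
So 17 complete cycles are required.

17 cycles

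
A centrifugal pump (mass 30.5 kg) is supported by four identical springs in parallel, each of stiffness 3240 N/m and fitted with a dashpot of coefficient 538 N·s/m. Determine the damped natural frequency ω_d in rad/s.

18.6 rad/s

Parallel springs add: k_eq = 4 × 3240 = 12960 N/m.
ω_n = √(k_eq/m) = √(12960/30.5) = 20.61 rad/s.
Critical damping c_c = 2√(k_eq·m) = 2√(12960 × 30.5) = 1257 N·s/m, so ζ = c/c_c = 538/1257 = 0.4279.
ω_d = ω_n√(1 − ζ²) = 20.61 × √(1 − 0.183) = 18.63 rad/s.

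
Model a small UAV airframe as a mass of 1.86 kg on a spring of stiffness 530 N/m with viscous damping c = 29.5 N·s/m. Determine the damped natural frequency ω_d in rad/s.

14.9 rad/s

ω_n = √(k/m) = √(530.0/1.86) = 16.88 rad/s.
Critical damping c_c = 2√(k·m) = 2√(530.0 × 1.86) = 62.79 N·s/m, so ζ = c/c_c = 29.5/62.79 = 0.4698.
ω_d = ω_n√(1 − ζ²) = 16.88 × √(1 − 0.221) = 14.90 rad/s.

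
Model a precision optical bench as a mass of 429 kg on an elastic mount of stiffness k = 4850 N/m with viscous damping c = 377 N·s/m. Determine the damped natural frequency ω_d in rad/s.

ω_n = √(k/m) = √(4850/429) = 3.362 rad/s.
Critical damping c_c = 2√(k·m) = 2√(4850 × 429) = 2885 N·s/m, so ζ = c/c_c = 377/2885 = 0.1307.
ω_d = ω_n√(1 − ζ²) = 3.362 × √(1 − 0.0171) = 3.334 rad/s.

3.33 rad/s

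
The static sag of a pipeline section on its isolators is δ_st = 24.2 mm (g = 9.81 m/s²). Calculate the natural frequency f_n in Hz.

ω_n = √(g/δ_st) = √(9.81/0.0242) = √405.4 = 20.13 rad/s.
f_n = ω_n/(2π) = 20.13/6.283 = 3.204 Hz.

3.20 Hz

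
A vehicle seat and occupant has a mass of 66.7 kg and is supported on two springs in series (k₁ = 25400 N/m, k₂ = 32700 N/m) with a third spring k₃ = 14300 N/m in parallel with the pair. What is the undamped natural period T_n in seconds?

0.303 s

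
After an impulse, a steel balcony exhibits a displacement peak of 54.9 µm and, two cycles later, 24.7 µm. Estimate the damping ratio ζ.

Logarithmic decrement δ = (1/n)·ln(x₀/x_n) = (1/2)·ln(54.9/24.7) = (1/2)·ln(2.223) = 0.3994.
ζ = δ/√(4π² + δ²) = 0.3994/√(39.48 + 0.159) = 0.3994/6.296 = 0.06343.

0.0634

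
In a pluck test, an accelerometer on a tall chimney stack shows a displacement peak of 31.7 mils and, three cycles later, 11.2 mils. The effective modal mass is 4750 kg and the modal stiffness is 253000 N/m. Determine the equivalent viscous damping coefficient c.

Logarithmic decrement δ = (1/n)·ln(x₀/x_n) = (1/3)·ln(31.7/11.2) = (1/3)·ln(2.830) = 0.3468.
ζ = δ/√(4π² + δ²) = 0.3468/√(39.48 + 0.120) = 0.3468/6.293 = 0.05511.
c = ζ · 2√(km) = 0.05511 × 2√(253000 × 4750) = 0.05511 × 69330 = 3821 N·s/m.

3820 N·s/m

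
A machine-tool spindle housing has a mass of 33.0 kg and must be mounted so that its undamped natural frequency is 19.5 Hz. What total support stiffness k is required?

ω_n = 2πf_n = 2π × 19.5 = 122.5 rad/s.
k = m·ω_n² = 33.0 × 122.5² = 33.0 × 15010 = 495400 N/m.

495000 N/m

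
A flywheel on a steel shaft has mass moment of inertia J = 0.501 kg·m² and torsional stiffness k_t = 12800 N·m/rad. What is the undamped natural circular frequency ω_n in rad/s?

ω_n = √(k_t/J) = √(12800/0.501) = √25550 = 159.8 rad/s.

160 rad/s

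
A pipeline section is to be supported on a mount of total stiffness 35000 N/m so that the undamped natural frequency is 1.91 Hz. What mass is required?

243 kg

ω_n = 2πf_n = 2π × 1.91 = 12.00 rad/s.
m = k/ω_n² = 35000/12.00² = 35000/144.0 = 243.0 kg.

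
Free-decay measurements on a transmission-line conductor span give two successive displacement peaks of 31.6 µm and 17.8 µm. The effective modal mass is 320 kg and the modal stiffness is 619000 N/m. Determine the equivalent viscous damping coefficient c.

Logarithmic decrement δ = (1/n)·ln(x₀/x_n) = (1/1)·ln(31.6/17.8) = (1/1)·ln(1.775) = 0.5740.
ζ = δ/√(4π² + δ²) = 0.5740/√(39.48 + 0.329) = 0.5740/6.309 = 0.09097.
c = ζ · 2√(km) = 0.09097 × 2√(619000 × 320) = 0.09097 × 28150 = 2561 N·s/m.

2560 N·s/m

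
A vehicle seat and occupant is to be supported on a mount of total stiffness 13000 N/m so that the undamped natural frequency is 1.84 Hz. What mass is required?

97.3 kg

ω_n = 2πf_n = 2π × 1.84 = 11.56 rad/s.
m = k/ω_n² = 13000/11.56² = 13000/133.7 = 97.26 kg.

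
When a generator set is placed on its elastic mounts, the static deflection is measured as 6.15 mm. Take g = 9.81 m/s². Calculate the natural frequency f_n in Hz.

6.36 Hz

ω_n = √(g/δ_st) = √(9.81/0.00615) = √1595 = 39.94 rad/s.
f_n = ω_n/(2π) = 39.94/6.283 = 6.356 Hz.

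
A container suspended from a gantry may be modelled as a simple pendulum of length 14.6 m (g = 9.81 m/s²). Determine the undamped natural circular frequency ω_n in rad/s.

0.820 rad/s

For a simple pendulum ω_n = √(g/L) = √(9.81/14.6) = √0.6719 = 0.8197 rad/s.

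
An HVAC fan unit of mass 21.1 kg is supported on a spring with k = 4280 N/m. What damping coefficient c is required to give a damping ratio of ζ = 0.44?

264 N·s/m

c_c = 2√(k·m) = 2√(4280 × 21.1) = 601.0 N·s/m.
c = ζ·c_c = 0.44 × 601.0 = 264.5 N·s/m.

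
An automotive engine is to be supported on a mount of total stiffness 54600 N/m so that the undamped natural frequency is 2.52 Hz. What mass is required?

218 kg

ω_n = 2πf_n = 2π × 2.52 = 15.83 rad/s.
m = k/ω_n² = 54600/15.83² = 54600/250.7 = 217.8 kg.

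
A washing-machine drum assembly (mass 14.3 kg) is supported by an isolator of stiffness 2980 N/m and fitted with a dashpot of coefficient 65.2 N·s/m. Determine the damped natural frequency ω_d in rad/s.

ω_n = √(k/m) = √(2980/14.3) = 14.44 rad/s.
Critical damping c_c = 2√(k·m) = 2√(2980 × 14.3) = 412.9 N·s/m, so ζ = c/c_c = 65.2/412.9 = 0.1579.
ω_d = ω_n√(1 − ζ²) = 14.44 × √(1 − 0.0249) = 14.25 rad/s.

14.3 rad/s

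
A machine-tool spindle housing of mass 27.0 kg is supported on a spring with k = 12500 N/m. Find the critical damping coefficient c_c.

1160 N·s/m

c_c = 2√(k·m) = 2√(12500 × 27.0) = 2 × 580.9 = 1162 N·s/m.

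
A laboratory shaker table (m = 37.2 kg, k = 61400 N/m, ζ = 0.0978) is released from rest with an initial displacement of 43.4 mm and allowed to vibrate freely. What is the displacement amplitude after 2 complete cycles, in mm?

Logarithmic decrement δ = 2πζ/√(1 − ζ²) = 2π × 0.09780/√(1 − 0.00956) = 0.6175.
After n cycles, x_n/x₀ = e^(−nδ), so x_2 = 43.4 × e^(−2 × 0.6175) = 43.4 × 0.2909 = 12.62 mm.

12.6 mm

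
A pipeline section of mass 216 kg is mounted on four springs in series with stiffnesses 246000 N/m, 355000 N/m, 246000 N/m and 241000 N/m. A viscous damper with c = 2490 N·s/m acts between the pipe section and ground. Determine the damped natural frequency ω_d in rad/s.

Series springs: 1/k_eq = 1/246000 + 1/355000 + 1/246000 + 1/241000 = 1.510×10^-5, so k_eq = 66240 N/m.
ω_n = √(k_eq/m) = √(66240/216) = 17.51 rad/s.
Critical damping c_c = 2√(k_eq·m) = 2√(66240 × 216) = 7565 N·s/m, so ζ = c/c_c = 2490/7565 = 0.3291.
ω_d = ω_n√(1 − ζ²) = 17.51 × √(1 − 0.108) = 16.54 rad/s.

16.5 rad/s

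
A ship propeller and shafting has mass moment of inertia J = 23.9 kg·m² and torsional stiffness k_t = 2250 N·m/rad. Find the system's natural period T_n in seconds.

0.648 s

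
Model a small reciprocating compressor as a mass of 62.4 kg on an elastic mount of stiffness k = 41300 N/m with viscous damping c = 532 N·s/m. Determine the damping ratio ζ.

0.166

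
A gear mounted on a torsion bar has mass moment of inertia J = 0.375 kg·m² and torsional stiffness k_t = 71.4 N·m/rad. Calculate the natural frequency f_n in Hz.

ω_n = √(k_t/J) = √(71.4/0.375) = √190.4 = 13.80 rad/s.
f_n = ω_n/(2π) = 13.80/6.283 = 2.196 Hz.

2.20 Hz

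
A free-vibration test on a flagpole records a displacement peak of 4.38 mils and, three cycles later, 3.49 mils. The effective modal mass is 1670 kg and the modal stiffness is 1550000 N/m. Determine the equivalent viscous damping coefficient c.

Logarithmic decrement δ = (1/n)·ln(x₀/x_n) = (1/3)·ln(4.38/3.49) = (1/3)·ln(1.255) = 0.07572.
ζ = δ/√(4π² + δ²) = 0.07572/√(39.48 + 0.00573) = 0.07572/6.284 = 0.01205.
c = ζ · 2√(km) = 0.01205 × 2√(1550000 × 1670) = 0.01205 × 101800 = 1226 N·s/m.

1230 N·s/m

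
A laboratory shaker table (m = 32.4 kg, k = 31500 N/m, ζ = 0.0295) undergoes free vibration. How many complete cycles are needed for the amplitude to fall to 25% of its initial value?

8 cycles

Logarithmic decrement δ = 2πζ/√(1 − ζ²) = 2π × 0.02950/√(1 − 0.000870) = 0.1854.
x_n/x₀ = e^(−nδ) ≤ 0.25; take ln: n ≥ ln(1/0.25)/δ = 1.386/0.1854 = 7.476.
So 8 complete cycles are required.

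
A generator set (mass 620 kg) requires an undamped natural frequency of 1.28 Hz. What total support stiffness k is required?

40100 N/m

ω_n = 2πf_n = 2π × 1.28 = 8.042 rad/s.
k = m·ω_n² = 620 × 8.042² = 620 × 64.68 = 40100 N/m.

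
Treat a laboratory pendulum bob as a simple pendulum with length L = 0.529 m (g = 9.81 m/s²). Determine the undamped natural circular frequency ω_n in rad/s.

4.31 rad/s

For a simple pendulum ω_n = √(g/L) = √(9.81/0.529) = √18.54 = 4.306 rad/s.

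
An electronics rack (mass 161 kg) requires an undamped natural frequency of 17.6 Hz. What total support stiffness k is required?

ω_n = 2πf_n = 2π × 17.6 = 110.6 rad/s.
k = m·ω_n² = 161 × 110.6² = 161 × 12230 = 1969000 N/m.

1970000 N/m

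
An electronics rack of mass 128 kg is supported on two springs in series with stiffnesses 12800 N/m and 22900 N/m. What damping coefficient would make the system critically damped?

2050 N·s/m

Series springs: 1/k_eq = 1/12800 + 1/22900 = 0.0001218, so k_eq = 8211 N/m.
c_c = 2√(k_eq·m) = 2√(8211 × 128) = 2 × 1025 = 2050 N·s/m.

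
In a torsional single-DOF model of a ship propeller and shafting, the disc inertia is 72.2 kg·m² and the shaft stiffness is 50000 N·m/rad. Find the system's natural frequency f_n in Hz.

4.19 Hz

ω_n = √(k_t/J) = √(50000/72.2) = √692.5 = 26.32 rad/s.
f_n = ω_n/(2π) = 26.32/6.283 = 4.188 Hz.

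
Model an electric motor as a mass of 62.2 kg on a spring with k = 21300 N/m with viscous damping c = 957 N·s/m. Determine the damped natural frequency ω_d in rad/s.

ω_n = √(k/m) = √(21300/62.2) = 18.51 rad/s.
Critical damping c_c = 2√(k·m) = 2√(21300 × 62.2) = 2302 N·s/m, so ζ = c/c_c = 957/2302 = 0.4157.
ω_d = ω_n√(1 − ζ²) = 18.51 × √(1 − 0.173) = 16.83 rad/s.

16.8 rad/s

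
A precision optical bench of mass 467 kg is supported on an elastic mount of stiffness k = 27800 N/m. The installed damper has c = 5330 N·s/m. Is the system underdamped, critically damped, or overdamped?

underdamped

c_c = 2√(k·m) = 7206 N·s/m; ζ = c/c_c = 5330/7206 = 0.740.
Since ζ < 1 the system is underdamped.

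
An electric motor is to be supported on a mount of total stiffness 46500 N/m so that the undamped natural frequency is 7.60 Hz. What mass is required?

ω_n = 2πf_n = 2π × 7.60 = 47.75 rad/s.
m = k/ω_n² = 46500/47.75² = 46500/2280 = 20.39 kg.

20.4 kg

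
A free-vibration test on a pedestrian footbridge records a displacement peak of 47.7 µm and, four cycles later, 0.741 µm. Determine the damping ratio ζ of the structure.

0.163

Logarithmic decrement δ = (1/n)·ln(x₀/x_n) = (1/4)·ln(47.7/0.741) = (1/4)·ln(64.37) = 1.041.
ζ = δ/√(4π² + δ²) = 1.041/√(39.48 + 1.08) = 1.041/6.369 = 0.1635.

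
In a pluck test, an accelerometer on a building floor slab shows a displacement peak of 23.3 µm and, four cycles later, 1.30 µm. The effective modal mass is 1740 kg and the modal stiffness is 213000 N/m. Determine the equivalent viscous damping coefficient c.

4390 N·s/m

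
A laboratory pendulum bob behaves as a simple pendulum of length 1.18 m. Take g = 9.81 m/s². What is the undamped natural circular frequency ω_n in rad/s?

2.88 rad/s

For a simple pendulum ω_n = √(g/L) = √(9.81/1.18) = √8.314 = 2.883 rad/s.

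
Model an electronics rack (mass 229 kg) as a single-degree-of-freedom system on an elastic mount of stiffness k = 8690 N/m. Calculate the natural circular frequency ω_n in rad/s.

6.16 rad/s

ω_n = √(k/m) = √(8690/229) = √37.95 = 6.160 rad/s.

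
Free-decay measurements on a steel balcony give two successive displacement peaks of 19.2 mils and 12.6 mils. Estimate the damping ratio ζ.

Logarithmic decrement δ = (1/n)·ln(x₀/x_n) = (1/1)·ln(19.2/12.6) = (1/1)·ln(1.524) = 0.4212.
ζ = δ/√(4π² + δ²) = 0.4212/√(39.48 + 0.177) = 0.4212/6.297 = 0.06689.

0.0669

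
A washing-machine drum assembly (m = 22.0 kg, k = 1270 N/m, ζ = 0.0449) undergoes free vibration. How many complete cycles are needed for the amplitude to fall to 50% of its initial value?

3 cycles

Logarithmic decrement δ = 2πζ/√(1 − ζ²) = 2π × 0.04490/√(1 − 0.00202) = 0.2824.
x_n/x₀ = e^(−nδ) ≤ 0.5; take ln: n ≥ ln(1/0.5)/δ = 0.6931/0.2824 = 2.454.
So 3 complete cycles are required.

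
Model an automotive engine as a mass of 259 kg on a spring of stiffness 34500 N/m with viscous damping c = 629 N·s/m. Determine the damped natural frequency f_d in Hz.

ω_n = √(k/m) = √(34500/259) = 11.54 rad/s.
Critical damping c_c = 2√(k·m) = 2√(34500 × 259) = 5978 N·s/m, so ζ = c/c_c = 629/5978 = 0.1052.
ω_d = ω_n√(1 − ζ²) = 11.54 × √(1 − 0.0111) = 11.48 rad/s.
f_d = ω_d/(2π) = 1.827 Hz.

1.83 Hz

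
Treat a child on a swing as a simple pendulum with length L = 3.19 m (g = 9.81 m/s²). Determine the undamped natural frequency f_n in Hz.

0.279 Hz

For a simple pendulum ω_n = √(g/L) = √(9.81/3.19) = √3.075 = 1.754 rad/s.
f_n = ω_n/(2π) = 1.754/6.283 = 0.2791 Hz.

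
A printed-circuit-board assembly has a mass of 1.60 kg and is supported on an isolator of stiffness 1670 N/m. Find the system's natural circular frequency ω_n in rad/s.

ω_n = √(k/m) = √(1670/1.60) = √1044 = 32.31 rad/s.

32.3 rad/s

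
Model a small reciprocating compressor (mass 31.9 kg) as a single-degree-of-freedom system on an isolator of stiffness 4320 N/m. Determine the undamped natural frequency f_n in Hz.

ω_n = √(k/m) = √(4320/31.9) = √135.4 = 11.64 rad/s.
f_n = ω_n/(2π) = 11.64/6.283 = 1.852 Hz.

1.85 Hz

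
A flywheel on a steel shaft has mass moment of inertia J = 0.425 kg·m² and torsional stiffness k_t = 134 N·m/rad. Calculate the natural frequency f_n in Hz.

2.83 Hz

ω_n = √(k_t/J) = √(134/0.425) = √315.3 = 17.76 rad/s.
f_n = ω_n/(2π) = 17.76/6.283 = 2.826 Hz.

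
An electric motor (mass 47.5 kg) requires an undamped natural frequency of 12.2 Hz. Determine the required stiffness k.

ω_n = 2πf_n = 2π × 12.2 = 76.65 rad/s.
k = m·ω_n² = 47.5 × 76.65² = 47.5 × 5876 = 279100 N/m.

279000 N/m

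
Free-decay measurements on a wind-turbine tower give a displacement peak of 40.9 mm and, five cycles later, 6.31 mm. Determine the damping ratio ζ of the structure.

Logarithmic decrement δ = (1/n)·ln(x₀/x_n) = (1/5)·ln(40.9/6.31) = (1/5)·ln(6.482) = 0.3738.
ζ = δ/√(4π² + δ²) = 0.3738/√(39.48 + 0.140) = 0.3738/6.294 = 0.05939.

0.0594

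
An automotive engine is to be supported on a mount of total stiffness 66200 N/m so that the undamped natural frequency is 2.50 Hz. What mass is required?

268 kg

ω_n = 2πf_n = 2π × 2.50 = 15.71 rad/s.
m = k/ω_n² = 66200/15.71² = 66200/246.7 = 268.3 kg.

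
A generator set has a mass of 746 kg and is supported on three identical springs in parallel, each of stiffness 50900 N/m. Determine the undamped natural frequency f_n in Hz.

2.28 Hz

Parallel springs add: k_eq = 3 × 50900 = 152700 N/m.
ω_n = √(k_eq/m) = √(152700/746) = √204.7 = 14.31 rad/s.
f_n = ω_n/(2π) = 14.31/6.283 = 2.277 Hz.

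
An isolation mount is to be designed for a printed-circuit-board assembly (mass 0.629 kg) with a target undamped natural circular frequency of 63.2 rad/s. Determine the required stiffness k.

2510 N/m

k = m·ω_n² = 0.629 × 63.20² = 0.629 × 3994 = 2512 N/m.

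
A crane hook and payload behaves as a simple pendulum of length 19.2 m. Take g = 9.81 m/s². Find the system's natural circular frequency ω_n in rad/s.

0.715 rad/s

For a simple pendulum ω_n = √(g/L) = √(9.81/19.2) = √0.5109 = 0.7148 rad/s.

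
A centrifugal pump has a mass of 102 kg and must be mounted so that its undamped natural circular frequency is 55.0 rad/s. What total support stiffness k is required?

309000 N/m

k = m·ω_n² = 102 × 55.00² = 102 × 3025 = 308600 N/m.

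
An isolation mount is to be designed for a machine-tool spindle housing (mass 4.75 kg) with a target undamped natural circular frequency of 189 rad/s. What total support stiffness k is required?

170000 N/m

k = m·ω_n² = 4.75 × 189.0² = 4.75 × 35720 = 169700 N/m.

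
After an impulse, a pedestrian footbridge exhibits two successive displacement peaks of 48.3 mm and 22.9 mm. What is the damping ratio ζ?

Logarithmic decrement δ = (1/n)·ln(x₀/x_n) = (1/1)·ln(48.3/22.9) = (1/1)·ln(2.109) = 0.7463.
ζ = δ/√(4π² + δ²) = 0.7463/√(39.48 + 0.557) = 0.7463/6.327 = 0.1179.

0.118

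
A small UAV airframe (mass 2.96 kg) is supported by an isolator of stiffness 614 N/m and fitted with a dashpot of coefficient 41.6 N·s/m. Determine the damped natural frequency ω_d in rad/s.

12.6 rad/s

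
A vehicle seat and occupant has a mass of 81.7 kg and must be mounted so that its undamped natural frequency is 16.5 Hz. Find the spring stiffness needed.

878000 N/m

ω_n = 2πf_n = 2π × 16.5 = 103.7 rad/s.
k = m·ω_n² = 81.7 × 103.7² = 81.7 × 10750 = 878100 N/m.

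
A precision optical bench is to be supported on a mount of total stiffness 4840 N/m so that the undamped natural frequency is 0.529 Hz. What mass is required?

438 kg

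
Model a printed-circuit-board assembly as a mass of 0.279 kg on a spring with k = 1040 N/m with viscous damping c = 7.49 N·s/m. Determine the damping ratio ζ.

0.220

ω_n = √(k/m) = √(1040/0.279) = 61.05 rad/s.
Critical damping c_c = 2√(k·m) = 2√(1040 × 0.279) = 34.07 N·s/m, so ζ = c/c_c = 7.49/34.07 = 0.2199.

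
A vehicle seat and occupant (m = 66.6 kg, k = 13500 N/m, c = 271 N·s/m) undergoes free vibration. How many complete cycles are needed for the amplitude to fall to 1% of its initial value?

ζ = c/(2√(km)) = 271/(2√(13500 × 66.6)) = 271/1896 = 0.1429.
Logarithmic decrement δ = 2πζ/√(1 − ζ²) = 2π × 0.1429/√(1 − 0.0204) = 0.9072.
x_n/x₀ = e^(−nδ) ≤ 0.01; take ln: n ≥ ln(1/0.01)/δ = 4.605/0.9072 = 5.076.
So 6 complete cycles are required.

6 cycles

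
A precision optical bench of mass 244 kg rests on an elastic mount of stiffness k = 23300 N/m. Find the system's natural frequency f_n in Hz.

ω_n = √(k/m) = √(23300/244) = √95.49 = 9.772 rad/s.
f_n = ω_n/(2π) = 9.772/6.283 = 1.555 Hz.

1.56 Hz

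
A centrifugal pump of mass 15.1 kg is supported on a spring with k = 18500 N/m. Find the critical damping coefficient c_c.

c_c = 2√(k·m) = 2√(18500 × 15.1) = 2 × 528.5 = 1057 N·s/m.

1060 N·s/m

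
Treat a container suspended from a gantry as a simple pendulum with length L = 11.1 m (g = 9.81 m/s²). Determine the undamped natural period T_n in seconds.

6.68 s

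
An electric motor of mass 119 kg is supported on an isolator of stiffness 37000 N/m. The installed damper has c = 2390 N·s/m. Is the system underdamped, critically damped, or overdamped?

underdamped

c_c = 2√(k·m) = 4197 N·s/m; ζ = c/c_c = 2390/4197 = 0.569.
Since ζ < 1 the system is underdamped.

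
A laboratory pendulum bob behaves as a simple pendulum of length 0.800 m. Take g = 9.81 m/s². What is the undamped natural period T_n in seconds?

For a simple pendulum ω_n = √(g/L) = √(9.81/0.800) = √12.26 = 3.502 rad/s.
T_n = 2π/ω_n = 6.283/3.502 = 1.794 s.

1.79 s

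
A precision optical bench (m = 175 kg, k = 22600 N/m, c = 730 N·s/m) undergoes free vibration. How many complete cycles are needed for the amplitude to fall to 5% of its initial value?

3 cycles

ζ = c/(2√(km)) = 730/(2√(22600 × 175)) = 730/3977 = 0.1835.
Logarithmic decrement δ = 2πζ/√(1 − ζ²) = 2π × 0.1835/√(1 − 0.0337) = 1.173.
x_n/x₀ = e^(−nδ) ≤ 0.05; take ln: n ≥ ln(1/0.05)/δ = 2.996/1.173 = 2.554.
So 3 complete cycles are required.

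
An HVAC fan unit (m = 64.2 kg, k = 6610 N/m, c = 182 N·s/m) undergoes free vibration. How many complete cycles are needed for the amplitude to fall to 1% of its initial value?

ζ = c/(2√(km)) = 182/(2√(6610 × 64.2)) = 182/1303 = 0.1397.
Logarithmic decrement δ = 2πζ/√(1 − ζ²) = 2π × 0.1397/√(1 − 0.0195) = 0.8864.
x_n/x₀ = e^(−nδ) ≤ 0.01; take ln: n ≥ ln(1/0.01)/δ = 4.605/0.8864 = 5.195.
So 6 complete cycles are required.

6 cycles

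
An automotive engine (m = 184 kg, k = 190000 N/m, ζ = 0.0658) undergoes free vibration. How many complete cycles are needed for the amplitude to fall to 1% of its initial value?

12 cycles

Logarithmic decrement δ = 2πζ/√(1 − ζ²) = 2π × 0.06580/√(1 − 0.00433) = 0.4143.
x_n/x₀ = e^(−nδ) ≤ 0.01; take ln: n ≥ ln(1/0.01)/δ = 4.605/0.4143 = 11.11.
So 12 complete cycles are required.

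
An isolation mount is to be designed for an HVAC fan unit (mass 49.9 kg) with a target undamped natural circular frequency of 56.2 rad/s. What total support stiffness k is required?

k = m·ω_n² = 49.9 × 56.20² = 49.9 × 3158 = 157600 N/m.

158000 N/m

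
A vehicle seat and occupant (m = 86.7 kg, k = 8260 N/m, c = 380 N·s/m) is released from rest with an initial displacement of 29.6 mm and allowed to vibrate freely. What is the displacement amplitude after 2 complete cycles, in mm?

ζ = c/(2√(km)) = 380/(2√(8260 × 86.7)) = 380/1693 = 0.2245.
Logarithmic decrement δ = 2πζ/√(1 − ζ²) = 2π × 0.2245/√(1 − 0.0504) = 1.448.
After n cycles, x_n/x₀ = e^(−nδ), so x_2 = 29.6 × e^(−2 × 1.448) = 29.6 × 0.05528 = 1.636 mm.

1.64 mm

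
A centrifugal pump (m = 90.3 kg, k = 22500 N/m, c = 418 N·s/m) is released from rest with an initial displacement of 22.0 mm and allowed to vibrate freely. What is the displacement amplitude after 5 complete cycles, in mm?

ζ = c/(2√(km)) = 418/(2√(22500 × 90.3)) = 418/2851 = 0.1466.
Logarithmic decrement δ = 2πζ/√(1 − ζ²) = 2π × 0.1466/√(1 − 0.0215) = 0.9313.
After n cycles, x_n/x₀ = e^(−nδ), so x_5 = 22.0 × e^(−5 × 0.9313) = 22.0 × 0.009498 = 0.2089 mm.

0.209 mm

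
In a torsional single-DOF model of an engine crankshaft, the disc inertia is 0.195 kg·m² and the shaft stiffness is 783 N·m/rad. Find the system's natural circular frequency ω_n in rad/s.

ω_n = √(k_t/J) = √(783/0.195) = √4015 = 63.37 rad/s.

63.4 rad/s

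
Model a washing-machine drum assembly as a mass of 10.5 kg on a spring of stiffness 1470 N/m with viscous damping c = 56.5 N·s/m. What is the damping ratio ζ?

0.227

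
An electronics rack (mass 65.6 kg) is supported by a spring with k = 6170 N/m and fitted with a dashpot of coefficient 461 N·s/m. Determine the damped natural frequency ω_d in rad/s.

ω_n = √(k/m) = √(6170/65.6) = 9.698 rad/s.
Critical damping c_c = 2√(k·m) = 2√(6170 × 65.6) = 1272 N·s/m, so ζ = c/c_c = 461/1272 = 0.3623.
ω_d = ω_n√(1 − ζ²) = 9.698 × √(1 − 0.131) = 9.039 rad/s.

9.04 rad/s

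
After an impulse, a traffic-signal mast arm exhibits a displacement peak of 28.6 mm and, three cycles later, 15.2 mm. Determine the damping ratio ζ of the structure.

0.0335

Logarithmic decrement δ = (1/n)·ln(x₀/x_n) = (1/3)·ln(28.6/15.2) = (1/3)·ln(1.882) = 0.2107.
ζ = δ/√(4π² + δ²) = 0.2107/√(39.48 + 0.0444) = 0.2107/6.287 = 0.03352.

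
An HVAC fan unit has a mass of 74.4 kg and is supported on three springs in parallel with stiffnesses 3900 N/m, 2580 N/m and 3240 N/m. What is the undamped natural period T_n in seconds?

0.550 s

Parallel springs add: k_eq = 3900 + 2580 + 3240 = 9720 N/m.
ω_n = √(k_eq/m) = √(9720/74.4) = √130.6 = 11.43 rad/s.
T_n = 2π/ω_n = 6.283/11.43 = 0.5497 s.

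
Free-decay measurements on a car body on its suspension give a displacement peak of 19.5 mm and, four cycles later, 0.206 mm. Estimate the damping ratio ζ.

0.178

Logarithmic decrement δ = (1/n)·ln(x₀/x_n) = (1/4)·ln(19.5/0.206) = (1/4)·ln(94.66) = 1.138.
ζ = δ/√(4π² + δ²) = 1.138/√(39.48 + 1.29) = 1.138/6.385 = 0.1782.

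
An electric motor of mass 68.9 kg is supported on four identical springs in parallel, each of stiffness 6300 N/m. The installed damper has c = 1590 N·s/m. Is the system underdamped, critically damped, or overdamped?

underdamped

Parallel springs add: k_eq = 4 × 6300 = 25200 N/m.
c_c = 2√(k_eq·m) = 2635 N·s/m; ζ = c/c_c = 1590/2635 = 0.603.
Since ζ < 1 the system is underdamped.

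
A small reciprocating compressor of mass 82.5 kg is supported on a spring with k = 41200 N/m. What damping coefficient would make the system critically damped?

c_c = 2√(k·m) = 2√(41200 × 82.5) = 2 × 1844 = 3687 N·s/m.

3690 N·s/m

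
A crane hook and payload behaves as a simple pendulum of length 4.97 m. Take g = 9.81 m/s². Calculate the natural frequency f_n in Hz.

For a simple pendulum ω_n = √(g/L) = √(9.81/4.97) = √1.974 = 1.405 rad/s.
f_n = ω_n/(2π) = 1.405/6.283 = 0.2236 Hz.

0.224 Hz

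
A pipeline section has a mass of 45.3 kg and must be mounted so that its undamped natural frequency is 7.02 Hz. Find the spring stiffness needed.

88100 N/m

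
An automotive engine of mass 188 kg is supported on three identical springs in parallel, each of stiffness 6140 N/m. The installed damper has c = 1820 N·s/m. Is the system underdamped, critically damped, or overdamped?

Parallel springs add: k_eq = 3 × 6140 = 18420 N/m.
c_c = 2√(k_eq·m) = 3722 N·s/m; ζ = c/c_c = 1820/3722 = 0.489.
Since ζ < 1 the system is underdamped.

underdamped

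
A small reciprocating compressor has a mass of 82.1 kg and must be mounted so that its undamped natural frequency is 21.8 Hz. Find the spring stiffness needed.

1540000 N/m

ω_n = 2πf_n = 2π × 21.8 = 137.0 rad/s.
k = m·ω_n² = 82.1 × 137.0² = 82.1 × 18760 = 1540000 N/m.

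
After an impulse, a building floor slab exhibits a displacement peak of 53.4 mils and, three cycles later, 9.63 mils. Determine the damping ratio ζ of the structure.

0.0905

Logarithmic decrement δ = (1/n)·ln(x₀/x_n) = (1/3)·ln(53.4/9.63) = (1/3)·ln(5.545) = 0.5710.
ζ = δ/√(4π² + δ²) = 0.5710/√(39.48 + 0.326) = 0.5710/6.309 = 0.09050.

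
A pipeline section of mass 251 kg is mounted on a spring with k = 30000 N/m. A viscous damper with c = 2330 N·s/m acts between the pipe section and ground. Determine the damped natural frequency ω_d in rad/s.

ω_n = √(k/m) = √(30000/251) = 10.93 rad/s.
Critical damping c_c = 2√(k·m) = 2√(30000 × 251) = 5488 N·s/m, so ζ = c/c_c = 2330/5488 = 0.4245.
ω_d = ω_n√(1 − ζ²) = 10.93 × √(1 − 0.180) = 9.898 rad/s.

9.90 rad/s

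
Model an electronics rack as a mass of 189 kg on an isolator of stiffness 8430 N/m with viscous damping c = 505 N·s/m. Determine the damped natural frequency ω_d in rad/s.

ω_n = √(k/m) = √(8430/189) = 6.679 rad/s.
Critical damping c_c = 2√(k·m) = 2√(8430 × 189) = 2524 N·s/m, so ζ = c/c_c = 505/2524 = 0.2000.
ω_d = ω_n√(1 − ζ²) = 6.679 × √(1 − 0.0400) = 6.544 rad/s.

6.54 rad/s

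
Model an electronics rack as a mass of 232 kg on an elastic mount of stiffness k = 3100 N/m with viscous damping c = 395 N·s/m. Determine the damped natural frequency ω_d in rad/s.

ω_n = √(k/m) = √(3100/232) = 3.655 rad/s.
Critical damping c_c = 2√(k·m) = 2√(3100 × 232) = 1696 N·s/m, so ζ = c/c_c = 395/1696 = 0.2329.
ω_d = ω_n√(1 − ζ²) = 3.655 × √(1 − 0.0542) = 3.555 rad/s.

3.55 rad/s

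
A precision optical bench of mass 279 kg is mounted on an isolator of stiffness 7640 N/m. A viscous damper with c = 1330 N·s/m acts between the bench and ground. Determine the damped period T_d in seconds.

1.35 s

ω_n = √(k/m) = √(7640/279) = 5.233 rad/s.
Critical damping c_c = 2√(k·m) = 2√(7640 × 279) = 2920 N·s/m, so ζ = c/c_c = 1330/2920 = 0.4555.
ω_d = ω_n√(1 − ζ²) = 5.233 × √(1 − 0.207) = 4.659 rad/s.
T_d = 2π/ω_d = 1.349 s.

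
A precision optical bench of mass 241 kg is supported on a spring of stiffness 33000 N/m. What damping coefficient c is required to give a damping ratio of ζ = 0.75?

4230 N·s/m

c_c = 2√(k·m) = 2√(33000 × 241) = 5640 N·s/m.
c = ζ·c_c = 0.75 × 5640 = 4230 N·s/m.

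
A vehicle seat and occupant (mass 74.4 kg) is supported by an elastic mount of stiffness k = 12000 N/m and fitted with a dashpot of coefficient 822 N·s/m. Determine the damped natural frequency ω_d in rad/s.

11.4 rad/s

ω_n = √(k/m) = √(12000/74.4) = 12.70 rad/s.
Critical damping c_c = 2√(k·m) = 2√(12000 × 74.4) = 1890 N·s/m, so ζ = c/c_c = 822/1890 = 0.4350.
ω_d = ω_n√(1 − ζ²) = 12.70 × √(1 − 0.189) = 11.44 rad/s.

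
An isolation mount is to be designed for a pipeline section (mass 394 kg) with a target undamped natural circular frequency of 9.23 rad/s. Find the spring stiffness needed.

k = m·ω_n² = 394 × 9.230² = 394 × 85.19 = 33570 N/m.

33600 N/m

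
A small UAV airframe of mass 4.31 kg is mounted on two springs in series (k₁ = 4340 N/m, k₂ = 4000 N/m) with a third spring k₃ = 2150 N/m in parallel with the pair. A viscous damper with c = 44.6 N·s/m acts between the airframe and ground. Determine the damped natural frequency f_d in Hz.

Series pair: k_s = k₁k₂/(k₁+k₂) = (4340)(4000)/(4340 + 4000) = 2082 N/m. In parallel with k₃: k_eq = 2082 + 2150 = 4232 N/m.
ω_n = √(k_eq/m) = √(4232/4.31) = 31.33 rad/s.
Critical damping c_c = 2√(k_eq·m) = 2√(4232 × 4.31) = 270.1 N·s/m, so ζ = c/c_c = 44.6/270.1 = 0.1651.
ω_d = ω_n√(1 − ζ²) = 31.33 × √(1 − 0.0273) = 30.90 rad/s.
f_d = ω_d/(2π) = 4.918 Hz.

4.92 Hz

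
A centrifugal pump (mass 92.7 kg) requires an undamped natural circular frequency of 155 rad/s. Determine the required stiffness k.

k = m·ω_n² = 92.7 × 155.0² = 92.7 × 24020 = 2227000 N/m.

2230000 N/m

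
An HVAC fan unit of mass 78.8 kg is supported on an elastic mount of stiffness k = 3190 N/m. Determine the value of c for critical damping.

c_c = 2√(k·m) = 2√(3190 × 78.8) = 2 × 501.4 = 1003 N·s/m.

1000 N·s/m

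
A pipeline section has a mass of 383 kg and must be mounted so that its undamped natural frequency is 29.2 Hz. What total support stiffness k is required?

ω_n = 2πf_n = 2π × 29.2 = 183.5 rad/s.
k = m·ω_n² = 383 × 183.5² = 383 × 33660 = 12890000 N/m.

12900000 N/m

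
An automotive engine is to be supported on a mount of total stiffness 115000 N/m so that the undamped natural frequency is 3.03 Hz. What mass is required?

317 kg

ω_n = 2πf_n = 2π × 3.03 = 19.04 rad/s.
m = k/ω_n² = 115000/19.04² = 115000/362.4 = 317.3 kg.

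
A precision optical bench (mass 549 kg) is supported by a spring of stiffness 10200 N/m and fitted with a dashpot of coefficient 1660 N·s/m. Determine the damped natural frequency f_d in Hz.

0.642 Hz

ω_n = √(k/m) = √(10200/549) = 4.310 rad/s.
Critical damping c_c = 2√(k·m) = 2√(10200 × 549) = 4733 N·s/m, so ζ = c/c_c = 1660/4733 = 0.3507.
ω_d = ω_n√(1 − ζ²) = 4.310 × √(1 − 0.123) = 4.037 rad/s.
f_d = ω_d/(2π) = 0.6424 Hz.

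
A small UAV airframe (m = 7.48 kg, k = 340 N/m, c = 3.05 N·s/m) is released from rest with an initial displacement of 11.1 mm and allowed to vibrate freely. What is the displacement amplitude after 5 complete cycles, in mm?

ζ = c/(2√(km)) = 3.05/(2√(340 × 7.48)) = 3.05/100.9 = 0.03024.
Logarithmic decrement δ = 2πζ/√(1 − ζ²) = 2π × 0.03024/√(1 − 0.000914) = 0.1901.
After n cycles, x_n/x₀ = e^(−nδ), so x_5 = 11.1 × e^(−5 × 0.1901) = 11.1 × 0.3866 = 4.291 mm.

4.29 mm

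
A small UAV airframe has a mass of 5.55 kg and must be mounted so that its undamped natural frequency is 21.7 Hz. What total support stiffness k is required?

ω_n = 2πf_n = 2π × 21.7 = 136.3 rad/s.
k = m·ω_n² = 5.55 × 136.3² = 5.55 × 18590 = 103200 N/m.

103000 N/m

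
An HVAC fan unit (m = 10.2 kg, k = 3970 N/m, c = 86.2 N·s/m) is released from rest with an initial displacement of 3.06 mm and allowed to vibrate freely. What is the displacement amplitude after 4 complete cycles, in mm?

0.0124 mm

ζ = c/(2√(km)) = 86.2/(2√(3970 × 10.2)) = 86.2/402.5 = 0.2142.
Logarithmic decrement δ = 2πζ/√(1 − ζ²) = 2π × 0.2142/√(1 − 0.0459) = 1.378.
After n cycles, x_n/x₀ = e^(−nδ), so x_4 = 3.06 × e^(−4 × 1.378) = 3.06 × 0.004043 = 0.01237 mm.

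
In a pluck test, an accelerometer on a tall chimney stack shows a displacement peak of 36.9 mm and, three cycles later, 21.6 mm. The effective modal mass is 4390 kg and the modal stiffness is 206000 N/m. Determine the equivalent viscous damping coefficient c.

1710 N·s/m

Logarithmic decrement δ = (1/n)·ln(x₀/x_n) = (1/3)·ln(36.9/21.6) = (1/3)·ln(1.708) = 0.1785.
ζ = δ/√(4π² + δ²) = 0.1785/√(39.48 + 0.0319) = 0.1785/6.286 = 0.02840.
c = ζ · 2√(km) = 0.02840 × 2√(206000 × 4390) = 0.02840 × 60140 = 1708 N·s/m.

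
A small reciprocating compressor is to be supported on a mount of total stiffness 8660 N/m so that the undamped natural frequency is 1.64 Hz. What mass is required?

ω_n = 2πf_n = 2π × 1.64 = 10.30 rad/s.
m = k/ω_n² = 8660/10.30² = 8660/106.2 = 81.56 kg.

81.6 kg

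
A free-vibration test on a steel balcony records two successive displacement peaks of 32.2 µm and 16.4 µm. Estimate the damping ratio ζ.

Logarithmic decrement δ = (1/n)·ln(x₀/x_n) = (1/1)·ln(32.2/16.4) = (1/1)·ln(1.963) = 0.6747.
ζ = δ/√(4π² + δ²) = 0.6747/√(39.48 + 0.455) = 0.6747/6.319 = 0.1068.

0.107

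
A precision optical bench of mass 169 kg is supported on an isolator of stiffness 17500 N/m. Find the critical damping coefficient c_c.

3440 N·s/m

c_c = 2√(k·m) = 2√(17500 × 169) = 2 × 1720 = 3439 N·s/m.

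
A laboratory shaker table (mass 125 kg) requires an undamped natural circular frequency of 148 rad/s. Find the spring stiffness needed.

2740000 N/m

k = m·ω_n² = 125 × 148.0² = 125 × 21900 = 2738000 N/m.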